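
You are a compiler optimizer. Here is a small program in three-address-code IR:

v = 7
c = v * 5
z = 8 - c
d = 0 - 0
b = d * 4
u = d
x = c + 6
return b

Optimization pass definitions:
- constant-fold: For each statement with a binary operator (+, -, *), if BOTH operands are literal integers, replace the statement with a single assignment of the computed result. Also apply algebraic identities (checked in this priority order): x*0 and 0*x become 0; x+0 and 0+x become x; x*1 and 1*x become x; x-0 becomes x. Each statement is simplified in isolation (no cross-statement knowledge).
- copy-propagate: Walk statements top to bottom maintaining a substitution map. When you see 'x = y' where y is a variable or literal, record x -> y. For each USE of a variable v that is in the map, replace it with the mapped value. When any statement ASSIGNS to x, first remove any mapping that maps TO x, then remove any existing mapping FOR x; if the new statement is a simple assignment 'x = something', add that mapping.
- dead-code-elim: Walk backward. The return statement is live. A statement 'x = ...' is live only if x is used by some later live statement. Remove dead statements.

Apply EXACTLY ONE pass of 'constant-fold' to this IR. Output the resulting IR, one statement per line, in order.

Answer: v = 7
c = v * 5
z = 8 - c
d = 0
b = d * 4
u = d
x = c + 6
return b

Derivation:
Applying constant-fold statement-by-statement:
  [1] v = 7  (unchanged)
  [2] c = v * 5  (unchanged)
  [3] z = 8 - c  (unchanged)
  [4] d = 0 - 0  -> d = 0
  [5] b = d * 4  (unchanged)
  [6] u = d  (unchanged)
  [7] x = c + 6  (unchanged)
  [8] return b  (unchanged)
Result (8 stmts):
  v = 7
  c = v * 5
  z = 8 - c
  d = 0
  b = d * 4
  u = d
  x = c + 6
  return b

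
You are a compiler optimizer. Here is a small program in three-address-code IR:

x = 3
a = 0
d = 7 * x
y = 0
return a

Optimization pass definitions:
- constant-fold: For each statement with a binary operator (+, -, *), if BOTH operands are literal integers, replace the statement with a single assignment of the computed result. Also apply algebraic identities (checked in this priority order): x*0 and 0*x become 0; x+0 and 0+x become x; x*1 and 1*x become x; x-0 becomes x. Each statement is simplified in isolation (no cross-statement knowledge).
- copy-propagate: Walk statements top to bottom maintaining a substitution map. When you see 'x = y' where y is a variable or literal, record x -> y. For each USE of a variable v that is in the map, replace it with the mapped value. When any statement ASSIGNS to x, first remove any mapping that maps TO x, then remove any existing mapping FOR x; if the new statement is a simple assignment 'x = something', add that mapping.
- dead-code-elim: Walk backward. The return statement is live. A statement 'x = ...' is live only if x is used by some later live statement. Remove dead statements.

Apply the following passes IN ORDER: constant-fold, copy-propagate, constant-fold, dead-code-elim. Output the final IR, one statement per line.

Initial IR:
  x = 3
  a = 0
  d = 7 * x
  y = 0
  return a
After constant-fold (5 stmts):
  x = 3
  a = 0
  d = 7 * x
  y = 0
  return a
After copy-propagate (5 stmts):
  x = 3
  a = 0
  d = 7 * 3
  y = 0
  return 0
After constant-fold (5 stmts):
  x = 3
  a = 0
  d = 21
  y = 0
  return 0
After dead-code-elim (1 stmts):
  return 0

Answer: return 0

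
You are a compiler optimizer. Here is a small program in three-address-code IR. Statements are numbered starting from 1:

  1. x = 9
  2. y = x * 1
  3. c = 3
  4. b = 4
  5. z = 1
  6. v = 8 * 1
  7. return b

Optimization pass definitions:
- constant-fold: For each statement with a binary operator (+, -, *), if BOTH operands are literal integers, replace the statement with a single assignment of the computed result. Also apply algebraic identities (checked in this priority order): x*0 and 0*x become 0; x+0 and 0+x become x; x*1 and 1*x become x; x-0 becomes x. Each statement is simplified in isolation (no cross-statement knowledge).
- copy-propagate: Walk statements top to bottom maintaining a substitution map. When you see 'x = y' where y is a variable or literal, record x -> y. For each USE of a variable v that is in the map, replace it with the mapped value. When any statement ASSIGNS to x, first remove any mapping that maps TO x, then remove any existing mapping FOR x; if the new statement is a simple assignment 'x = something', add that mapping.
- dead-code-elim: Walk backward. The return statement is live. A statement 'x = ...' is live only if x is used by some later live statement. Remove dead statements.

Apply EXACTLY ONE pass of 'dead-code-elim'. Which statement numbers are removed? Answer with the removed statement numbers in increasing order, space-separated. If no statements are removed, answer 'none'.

Answer: 1 2 3 5 6

Derivation:
Backward liveness scan:
Stmt 1 'x = 9': DEAD (x not in live set [])
Stmt 2 'y = x * 1': DEAD (y not in live set [])
Stmt 3 'c = 3': DEAD (c not in live set [])
Stmt 4 'b = 4': KEEP (b is live); live-in = []
Stmt 5 'z = 1': DEAD (z not in live set ['b'])
Stmt 6 'v = 8 * 1': DEAD (v not in live set ['b'])
Stmt 7 'return b': KEEP (return); live-in = ['b']
Removed statement numbers: [1, 2, 3, 5, 6]
Surviving IR:
  b = 4
  return b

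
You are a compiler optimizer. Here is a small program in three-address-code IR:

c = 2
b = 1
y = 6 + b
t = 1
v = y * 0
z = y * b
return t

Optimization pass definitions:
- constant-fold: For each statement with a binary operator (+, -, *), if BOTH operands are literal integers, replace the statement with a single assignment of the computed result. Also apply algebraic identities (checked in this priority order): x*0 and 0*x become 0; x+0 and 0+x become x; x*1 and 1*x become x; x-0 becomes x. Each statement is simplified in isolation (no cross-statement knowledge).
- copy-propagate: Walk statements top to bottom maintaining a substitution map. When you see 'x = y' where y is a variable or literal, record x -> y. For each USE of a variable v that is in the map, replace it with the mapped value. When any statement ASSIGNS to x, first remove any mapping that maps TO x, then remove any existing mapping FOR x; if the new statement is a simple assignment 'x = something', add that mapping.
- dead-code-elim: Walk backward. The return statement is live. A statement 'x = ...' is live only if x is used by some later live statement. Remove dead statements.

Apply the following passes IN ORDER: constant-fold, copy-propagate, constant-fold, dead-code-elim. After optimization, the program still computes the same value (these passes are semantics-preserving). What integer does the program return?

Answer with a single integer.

Answer: 1

Derivation:
Initial IR:
  c = 2
  b = 1
  y = 6 + b
  t = 1
  v = y * 0
  z = y * b
  return t
After constant-fold (7 stmts):
  c = 2
  b = 1
  y = 6 + b
  t = 1
  v = 0
  z = y * b
  return t
After copy-propagate (7 stmts):
  c = 2
  b = 1
  y = 6 + 1
  t = 1
  v = 0
  z = y * 1
  return 1
After constant-fold (7 stmts):
  c = 2
  b = 1
  y = 7
  t = 1
  v = 0
  z = y
  return 1
After dead-code-elim (1 stmts):
  return 1
Evaluate:
  c = 2  =>  c = 2
  b = 1  =>  b = 1
  y = 6 + b  =>  y = 7
  t = 1  =>  t = 1
  v = y * 0  =>  v = 0
  z = y * b  =>  z = 7
  return t = 1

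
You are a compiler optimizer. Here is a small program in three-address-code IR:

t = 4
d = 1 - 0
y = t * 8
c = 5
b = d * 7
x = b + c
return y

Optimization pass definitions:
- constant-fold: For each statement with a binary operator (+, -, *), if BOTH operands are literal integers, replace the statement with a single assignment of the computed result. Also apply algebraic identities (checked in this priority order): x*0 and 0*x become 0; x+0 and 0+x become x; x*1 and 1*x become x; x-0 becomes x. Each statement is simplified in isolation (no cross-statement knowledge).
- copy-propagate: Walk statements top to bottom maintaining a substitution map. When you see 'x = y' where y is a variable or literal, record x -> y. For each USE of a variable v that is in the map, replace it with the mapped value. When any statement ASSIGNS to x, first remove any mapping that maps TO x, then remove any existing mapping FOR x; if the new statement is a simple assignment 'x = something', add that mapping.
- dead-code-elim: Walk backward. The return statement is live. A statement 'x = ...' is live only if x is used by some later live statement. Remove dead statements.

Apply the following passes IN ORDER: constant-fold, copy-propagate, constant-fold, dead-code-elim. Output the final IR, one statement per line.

Initial IR:
  t = 4
  d = 1 - 0
  y = t * 8
  c = 5
  b = d * 7
  x = b + c
  return y
After constant-fold (7 stmts):
  t = 4
  d = 1
  y = t * 8
  c = 5
  b = d * 7
  x = b + c
  return y
After copy-propagate (7 stmts):
  t = 4
  d = 1
  y = 4 * 8
  c = 5
  b = 1 * 7
  x = b + 5
  return y
After constant-fold (7 stmts):
  t = 4
  d = 1
  y = 32
  c = 5
  b = 7
  x = b + 5
  return y
After dead-code-elim (2 stmts):
  y = 32
  return y

Answer: y = 32
return y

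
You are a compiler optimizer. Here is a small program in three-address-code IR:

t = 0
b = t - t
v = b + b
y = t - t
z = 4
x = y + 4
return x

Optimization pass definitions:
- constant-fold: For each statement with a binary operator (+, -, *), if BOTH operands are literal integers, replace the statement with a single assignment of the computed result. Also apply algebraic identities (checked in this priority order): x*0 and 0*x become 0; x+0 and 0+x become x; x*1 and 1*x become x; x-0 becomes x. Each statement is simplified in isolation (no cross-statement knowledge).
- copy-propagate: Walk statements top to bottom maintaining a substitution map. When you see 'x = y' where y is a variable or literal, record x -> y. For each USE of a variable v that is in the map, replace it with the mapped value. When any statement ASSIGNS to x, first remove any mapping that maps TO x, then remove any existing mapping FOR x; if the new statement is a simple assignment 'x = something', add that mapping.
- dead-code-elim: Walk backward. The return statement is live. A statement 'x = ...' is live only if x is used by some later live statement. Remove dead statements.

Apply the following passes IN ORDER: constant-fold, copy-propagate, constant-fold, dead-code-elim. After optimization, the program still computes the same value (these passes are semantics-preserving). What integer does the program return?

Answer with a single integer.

Initial IR:
  t = 0
  b = t - t
  v = b + b
  y = t - t
  z = 4
  x = y + 4
  return x
After constant-fold (7 stmts):
  t = 0
  b = t - t
  v = b + b
  y = t - t
  z = 4
  x = y + 4
  return x
After copy-propagate (7 stmts):
  t = 0
  b = 0 - 0
  v = b + b
  y = 0 - 0
  z = 4
  x = y + 4
  return x
After constant-fold (7 stmts):
  t = 0
  b = 0
  v = b + b
  y = 0
  z = 4
  x = y + 4
  return x
After dead-code-elim (3 stmts):
  y = 0
  x = y + 4
  return x
Evaluate:
  t = 0  =>  t = 0
  b = t - t  =>  b = 0
  v = b + b  =>  v = 0
  y = t - t  =>  y = 0
  z = 4  =>  z = 4
  x = y + 4  =>  x = 4
  return x = 4

Answer: 4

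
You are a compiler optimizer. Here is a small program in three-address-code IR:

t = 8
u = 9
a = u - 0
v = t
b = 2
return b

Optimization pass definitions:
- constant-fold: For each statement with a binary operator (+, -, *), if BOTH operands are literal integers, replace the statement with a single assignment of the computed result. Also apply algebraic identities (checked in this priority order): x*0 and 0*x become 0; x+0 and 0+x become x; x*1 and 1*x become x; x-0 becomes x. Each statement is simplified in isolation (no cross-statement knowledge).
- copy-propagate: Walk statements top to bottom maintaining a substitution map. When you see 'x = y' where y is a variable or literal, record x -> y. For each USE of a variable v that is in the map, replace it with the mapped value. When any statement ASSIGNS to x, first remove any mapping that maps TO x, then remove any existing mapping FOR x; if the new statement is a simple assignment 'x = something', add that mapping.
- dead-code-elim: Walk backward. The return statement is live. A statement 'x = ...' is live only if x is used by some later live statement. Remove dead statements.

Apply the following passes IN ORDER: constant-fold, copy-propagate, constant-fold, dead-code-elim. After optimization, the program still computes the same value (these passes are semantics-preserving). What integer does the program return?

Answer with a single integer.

Answer: 2

Derivation:
Initial IR:
  t = 8
  u = 9
  a = u - 0
  v = t
  b = 2
  return b
After constant-fold (6 stmts):
  t = 8
  u = 9
  a = u
  v = t
  b = 2
  return b
After copy-propagate (6 stmts):
  t = 8
  u = 9
  a = 9
  v = 8
  b = 2
  return 2
After constant-fold (6 stmts):
  t = 8
  u = 9
  a = 9
  v = 8
  b = 2
  return 2
After dead-code-elim (1 stmts):
  return 2
Evaluate:
  t = 8  =>  t = 8
  u = 9  =>  u = 9
  a = u - 0  =>  a = 9
  v = t  =>  v = 8
  b = 2  =>  b = 2
  return b = 2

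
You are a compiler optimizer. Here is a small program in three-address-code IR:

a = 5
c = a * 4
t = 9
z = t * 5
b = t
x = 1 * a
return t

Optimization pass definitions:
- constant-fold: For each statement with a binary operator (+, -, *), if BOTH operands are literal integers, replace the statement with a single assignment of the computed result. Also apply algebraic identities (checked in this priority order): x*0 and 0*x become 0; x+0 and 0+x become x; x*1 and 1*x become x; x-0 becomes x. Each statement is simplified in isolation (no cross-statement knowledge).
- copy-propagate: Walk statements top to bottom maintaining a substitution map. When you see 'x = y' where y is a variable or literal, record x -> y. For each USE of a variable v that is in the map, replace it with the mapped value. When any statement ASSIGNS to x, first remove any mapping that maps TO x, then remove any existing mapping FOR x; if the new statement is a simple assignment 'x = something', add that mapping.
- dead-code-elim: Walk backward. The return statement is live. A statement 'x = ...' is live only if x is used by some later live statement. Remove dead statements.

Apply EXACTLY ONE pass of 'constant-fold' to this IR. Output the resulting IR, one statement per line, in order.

Applying constant-fold statement-by-statement:
  [1] a = 5  (unchanged)
  [2] c = a * 4  (unchanged)
  [3] t = 9  (unchanged)
  [4] z = t * 5  (unchanged)
  [5] b = t  (unchanged)
  [6] x = 1 * a  -> x = a
  [7] return t  (unchanged)
Result (7 stmts):
  a = 5
  c = a * 4
  t = 9
  z = t * 5
  b = t
  x = a
  return t

Answer: a = 5
c = a * 4
t = 9
z = t * 5
b = t
x = a
return t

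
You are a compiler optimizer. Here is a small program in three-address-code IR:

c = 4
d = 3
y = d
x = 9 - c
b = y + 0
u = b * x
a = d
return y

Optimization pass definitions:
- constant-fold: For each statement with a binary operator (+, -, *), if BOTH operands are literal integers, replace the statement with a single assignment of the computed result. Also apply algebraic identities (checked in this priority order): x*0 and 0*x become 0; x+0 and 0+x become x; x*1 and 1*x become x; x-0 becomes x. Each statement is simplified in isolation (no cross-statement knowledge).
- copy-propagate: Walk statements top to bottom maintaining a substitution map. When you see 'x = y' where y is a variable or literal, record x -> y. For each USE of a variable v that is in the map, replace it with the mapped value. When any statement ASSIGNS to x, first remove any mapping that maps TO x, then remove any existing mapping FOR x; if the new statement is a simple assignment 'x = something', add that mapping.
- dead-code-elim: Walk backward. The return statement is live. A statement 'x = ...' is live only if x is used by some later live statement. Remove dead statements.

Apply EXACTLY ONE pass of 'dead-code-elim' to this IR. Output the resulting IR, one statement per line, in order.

Applying dead-code-elim statement-by-statement:
  [8] return y  -> KEEP (return); live=['y']
  [7] a = d  -> DEAD (a not live)
  [6] u = b * x  -> DEAD (u not live)
  [5] b = y + 0  -> DEAD (b not live)
  [4] x = 9 - c  -> DEAD (x not live)
  [3] y = d  -> KEEP; live=['d']
  [2] d = 3  -> KEEP; live=[]
  [1] c = 4  -> DEAD (c not live)
Result (3 stmts):
  d = 3
  y = d
  return y

Answer: d = 3
y = d
return y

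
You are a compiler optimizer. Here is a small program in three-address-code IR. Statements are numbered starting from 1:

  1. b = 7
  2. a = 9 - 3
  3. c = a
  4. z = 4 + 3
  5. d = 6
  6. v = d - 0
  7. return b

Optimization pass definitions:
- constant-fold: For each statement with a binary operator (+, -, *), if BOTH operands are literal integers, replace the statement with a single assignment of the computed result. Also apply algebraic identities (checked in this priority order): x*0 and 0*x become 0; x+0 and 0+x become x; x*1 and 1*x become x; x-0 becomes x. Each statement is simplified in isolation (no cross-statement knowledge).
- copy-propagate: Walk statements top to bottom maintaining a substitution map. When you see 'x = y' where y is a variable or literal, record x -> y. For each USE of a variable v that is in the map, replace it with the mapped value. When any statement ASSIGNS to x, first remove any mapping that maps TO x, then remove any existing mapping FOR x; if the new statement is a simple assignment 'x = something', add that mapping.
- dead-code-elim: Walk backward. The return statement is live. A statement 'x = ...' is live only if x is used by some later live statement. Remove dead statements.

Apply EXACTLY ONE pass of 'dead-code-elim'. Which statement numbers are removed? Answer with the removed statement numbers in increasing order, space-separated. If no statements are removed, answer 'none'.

Backward liveness scan:
Stmt 1 'b = 7': KEEP (b is live); live-in = []
Stmt 2 'a = 9 - 3': DEAD (a not in live set ['b'])
Stmt 3 'c = a': DEAD (c not in live set ['b'])
Stmt 4 'z = 4 + 3': DEAD (z not in live set ['b'])
Stmt 5 'd = 6': DEAD (d not in live set ['b'])
Stmt 6 'v = d - 0': DEAD (v not in live set ['b'])
Stmt 7 'return b': KEEP (return); live-in = ['b']
Removed statement numbers: [2, 3, 4, 5, 6]
Surviving IR:
  b = 7
  return b

Answer: 2 3 4 5 6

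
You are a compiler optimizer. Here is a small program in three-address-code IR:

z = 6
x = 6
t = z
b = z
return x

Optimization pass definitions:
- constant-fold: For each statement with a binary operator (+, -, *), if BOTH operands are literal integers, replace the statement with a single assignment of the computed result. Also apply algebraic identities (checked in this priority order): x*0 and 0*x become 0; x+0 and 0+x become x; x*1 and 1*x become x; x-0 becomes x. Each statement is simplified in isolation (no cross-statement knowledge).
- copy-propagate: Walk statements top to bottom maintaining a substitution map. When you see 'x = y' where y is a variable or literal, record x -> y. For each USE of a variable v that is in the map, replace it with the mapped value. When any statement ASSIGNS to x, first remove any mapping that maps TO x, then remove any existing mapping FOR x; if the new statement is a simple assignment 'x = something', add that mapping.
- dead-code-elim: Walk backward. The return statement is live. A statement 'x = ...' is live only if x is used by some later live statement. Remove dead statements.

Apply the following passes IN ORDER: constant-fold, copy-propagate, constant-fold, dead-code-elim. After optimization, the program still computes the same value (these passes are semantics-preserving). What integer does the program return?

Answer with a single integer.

Answer: 6

Derivation:
Initial IR:
  z = 6
  x = 6
  t = z
  b = z
  return x
After constant-fold (5 stmts):
  z = 6
  x = 6
  t = z
  b = z
  return x
After copy-propagate (5 stmts):
  z = 6
  x = 6
  t = 6
  b = 6
  return 6
After constant-fold (5 stmts):
  z = 6
  x = 6
  t = 6
  b = 6
  return 6
After dead-code-elim (1 stmts):
  return 6
Evaluate:
  z = 6  =>  z = 6
  x = 6  =>  x = 6
  t = z  =>  t = 6
  b = z  =>  b = 6
  return x = 6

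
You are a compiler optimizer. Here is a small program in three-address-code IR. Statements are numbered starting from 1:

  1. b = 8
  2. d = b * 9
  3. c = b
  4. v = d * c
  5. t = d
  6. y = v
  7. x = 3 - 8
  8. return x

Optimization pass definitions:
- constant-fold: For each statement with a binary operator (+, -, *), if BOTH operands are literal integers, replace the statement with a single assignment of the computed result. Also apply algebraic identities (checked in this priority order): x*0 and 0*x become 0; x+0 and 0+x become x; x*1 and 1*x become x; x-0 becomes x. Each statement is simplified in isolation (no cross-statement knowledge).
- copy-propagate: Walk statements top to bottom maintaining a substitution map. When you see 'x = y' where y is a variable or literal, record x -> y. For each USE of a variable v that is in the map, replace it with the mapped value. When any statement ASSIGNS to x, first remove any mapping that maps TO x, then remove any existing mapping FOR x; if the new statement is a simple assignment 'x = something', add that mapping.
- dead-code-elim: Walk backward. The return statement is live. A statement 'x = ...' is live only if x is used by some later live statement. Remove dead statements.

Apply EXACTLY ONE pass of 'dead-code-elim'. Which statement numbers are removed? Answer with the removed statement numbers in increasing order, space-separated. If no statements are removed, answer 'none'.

Backward liveness scan:
Stmt 1 'b = 8': DEAD (b not in live set [])
Stmt 2 'd = b * 9': DEAD (d not in live set [])
Stmt 3 'c = b': DEAD (c not in live set [])
Stmt 4 'v = d * c': DEAD (v not in live set [])
Stmt 5 't = d': DEAD (t not in live set [])
Stmt 6 'y = v': DEAD (y not in live set [])
Stmt 7 'x = 3 - 8': KEEP (x is live); live-in = []
Stmt 8 'return x': KEEP (return); live-in = ['x']
Removed statement numbers: [1, 2, 3, 4, 5, 6]
Surviving IR:
  x = 3 - 8
  return x

Answer: 1 2 3 4 5 6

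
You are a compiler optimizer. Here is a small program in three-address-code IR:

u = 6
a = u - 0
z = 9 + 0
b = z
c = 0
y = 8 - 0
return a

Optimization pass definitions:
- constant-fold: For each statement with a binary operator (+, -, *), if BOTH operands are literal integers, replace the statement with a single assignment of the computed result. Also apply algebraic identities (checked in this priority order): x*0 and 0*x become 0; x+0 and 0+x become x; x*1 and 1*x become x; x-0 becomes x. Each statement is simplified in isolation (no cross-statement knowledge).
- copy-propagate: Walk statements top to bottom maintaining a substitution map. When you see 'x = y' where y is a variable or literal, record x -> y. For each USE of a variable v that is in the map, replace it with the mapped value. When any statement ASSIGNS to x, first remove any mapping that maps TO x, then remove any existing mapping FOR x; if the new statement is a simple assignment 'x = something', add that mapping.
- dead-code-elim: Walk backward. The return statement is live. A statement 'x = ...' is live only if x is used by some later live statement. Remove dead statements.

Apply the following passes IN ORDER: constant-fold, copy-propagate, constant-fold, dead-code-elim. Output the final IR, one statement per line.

Answer: return 6

Derivation:
Initial IR:
  u = 6
  a = u - 0
  z = 9 + 0
  b = z
  c = 0
  y = 8 - 0
  return a
After constant-fold (7 stmts):
  u = 6
  a = u
  z = 9
  b = z
  c = 0
  y = 8
  return a
After copy-propagate (7 stmts):
  u = 6
  a = 6
  z = 9
  b = 9
  c = 0
  y = 8
  return 6
After constant-fold (7 stmts):
  u = 6
  a = 6
  z = 9
  b = 9
  c = 0
  y = 8
  return 6
After dead-code-elim (1 stmts):
  return 6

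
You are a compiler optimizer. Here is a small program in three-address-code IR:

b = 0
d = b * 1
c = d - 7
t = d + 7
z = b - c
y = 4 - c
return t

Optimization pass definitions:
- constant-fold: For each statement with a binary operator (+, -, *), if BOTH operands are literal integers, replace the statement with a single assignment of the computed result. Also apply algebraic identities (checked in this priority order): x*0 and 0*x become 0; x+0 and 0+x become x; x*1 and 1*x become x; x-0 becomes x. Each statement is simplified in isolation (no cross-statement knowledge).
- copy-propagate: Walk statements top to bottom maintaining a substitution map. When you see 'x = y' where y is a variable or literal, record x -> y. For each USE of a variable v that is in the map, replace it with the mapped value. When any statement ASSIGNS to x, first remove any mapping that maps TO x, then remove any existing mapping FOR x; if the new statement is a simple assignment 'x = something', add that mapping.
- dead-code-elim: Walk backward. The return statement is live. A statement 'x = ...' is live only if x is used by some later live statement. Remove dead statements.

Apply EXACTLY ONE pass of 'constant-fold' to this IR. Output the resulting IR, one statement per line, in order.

Answer: b = 0
d = b
c = d - 7
t = d + 7
z = b - c
y = 4 - c
return t

Derivation:
Applying constant-fold statement-by-statement:
  [1] b = 0  (unchanged)
  [2] d = b * 1  -> d = b
  [3] c = d - 7  (unchanged)
  [4] t = d + 7  (unchanged)
  [5] z = b - c  (unchanged)
  [6] y = 4 - c  (unchanged)
  [7] return t  (unchanged)
Result (7 stmts):
  b = 0
  d = b
  c = d - 7
  t = d + 7
  z = b - c
  y = 4 - c
  return t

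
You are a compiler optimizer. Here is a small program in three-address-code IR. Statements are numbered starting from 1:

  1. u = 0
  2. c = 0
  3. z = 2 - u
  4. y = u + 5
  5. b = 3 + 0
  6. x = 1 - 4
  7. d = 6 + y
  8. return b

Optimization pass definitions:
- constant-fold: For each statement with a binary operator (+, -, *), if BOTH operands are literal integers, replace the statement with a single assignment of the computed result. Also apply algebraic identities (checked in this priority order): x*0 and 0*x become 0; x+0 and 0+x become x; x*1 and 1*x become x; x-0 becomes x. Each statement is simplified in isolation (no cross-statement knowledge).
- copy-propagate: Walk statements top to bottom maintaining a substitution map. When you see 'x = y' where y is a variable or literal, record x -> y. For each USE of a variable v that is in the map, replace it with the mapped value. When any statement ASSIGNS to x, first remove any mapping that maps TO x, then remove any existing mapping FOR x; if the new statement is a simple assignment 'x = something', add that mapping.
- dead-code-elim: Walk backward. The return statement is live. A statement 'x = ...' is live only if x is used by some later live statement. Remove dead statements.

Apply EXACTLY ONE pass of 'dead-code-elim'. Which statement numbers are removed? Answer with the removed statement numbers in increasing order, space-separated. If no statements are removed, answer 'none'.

Backward liveness scan:
Stmt 1 'u = 0': DEAD (u not in live set [])
Stmt 2 'c = 0': DEAD (c not in live set [])
Stmt 3 'z = 2 - u': DEAD (z not in live set [])
Stmt 4 'y = u + 5': DEAD (y not in live set [])
Stmt 5 'b = 3 + 0': KEEP (b is live); live-in = []
Stmt 6 'x = 1 - 4': DEAD (x not in live set ['b'])
Stmt 7 'd = 6 + y': DEAD (d not in live set ['b'])
Stmt 8 'return b': KEEP (return); live-in = ['b']
Removed statement numbers: [1, 2, 3, 4, 6, 7]
Surviving IR:
  b = 3 + 0
  return b

Answer: 1 2 3 4 6 7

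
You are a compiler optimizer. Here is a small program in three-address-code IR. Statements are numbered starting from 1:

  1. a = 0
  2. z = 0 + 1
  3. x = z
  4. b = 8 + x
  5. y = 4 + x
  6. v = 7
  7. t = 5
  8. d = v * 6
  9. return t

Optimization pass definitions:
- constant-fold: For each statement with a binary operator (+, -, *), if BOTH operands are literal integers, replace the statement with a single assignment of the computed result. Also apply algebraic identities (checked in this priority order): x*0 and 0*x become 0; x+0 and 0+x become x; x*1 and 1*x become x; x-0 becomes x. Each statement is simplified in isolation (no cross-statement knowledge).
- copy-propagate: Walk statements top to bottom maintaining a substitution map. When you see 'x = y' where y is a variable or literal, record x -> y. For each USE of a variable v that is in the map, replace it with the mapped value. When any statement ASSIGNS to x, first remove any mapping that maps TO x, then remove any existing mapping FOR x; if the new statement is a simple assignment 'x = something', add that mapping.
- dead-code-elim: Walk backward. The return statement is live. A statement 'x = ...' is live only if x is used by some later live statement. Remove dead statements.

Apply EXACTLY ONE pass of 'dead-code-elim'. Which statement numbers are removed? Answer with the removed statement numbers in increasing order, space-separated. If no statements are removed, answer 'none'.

Answer: 1 2 3 4 5 6 8

Derivation:
Backward liveness scan:
Stmt 1 'a = 0': DEAD (a not in live set [])
Stmt 2 'z = 0 + 1': DEAD (z not in live set [])
Stmt 3 'x = z': DEAD (x not in live set [])
Stmt 4 'b = 8 + x': DEAD (b not in live set [])
Stmt 5 'y = 4 + x': DEAD (y not in live set [])
Stmt 6 'v = 7': DEAD (v not in live set [])
Stmt 7 't = 5': KEEP (t is live); live-in = []
Stmt 8 'd = v * 6': DEAD (d not in live set ['t'])
Stmt 9 'return t': KEEP (return); live-in = ['t']
Removed statement numbers: [1, 2, 3, 4, 5, 6, 8]
Surviving IR:
  t = 5
  return t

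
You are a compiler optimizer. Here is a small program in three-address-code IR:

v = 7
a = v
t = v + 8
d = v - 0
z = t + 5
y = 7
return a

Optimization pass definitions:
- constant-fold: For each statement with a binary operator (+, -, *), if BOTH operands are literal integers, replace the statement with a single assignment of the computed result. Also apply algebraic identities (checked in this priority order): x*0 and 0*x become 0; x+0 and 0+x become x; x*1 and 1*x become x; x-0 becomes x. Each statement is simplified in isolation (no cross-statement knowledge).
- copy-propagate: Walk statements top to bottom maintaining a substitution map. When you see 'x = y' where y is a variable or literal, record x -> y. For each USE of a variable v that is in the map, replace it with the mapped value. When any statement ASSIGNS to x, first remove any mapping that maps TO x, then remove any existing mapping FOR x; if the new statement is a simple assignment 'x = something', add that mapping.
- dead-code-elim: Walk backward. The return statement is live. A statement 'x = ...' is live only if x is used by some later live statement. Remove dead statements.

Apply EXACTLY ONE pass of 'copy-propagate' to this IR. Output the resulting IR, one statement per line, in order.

Applying copy-propagate statement-by-statement:
  [1] v = 7  (unchanged)
  [2] a = v  -> a = 7
  [3] t = v + 8  -> t = 7 + 8
  [4] d = v - 0  -> d = 7 - 0
  [5] z = t + 5  (unchanged)
  [6] y = 7  (unchanged)
  [7] return a  -> return 7
Result (7 stmts):
  v = 7
  a = 7
  t = 7 + 8
  d = 7 - 0
  z = t + 5
  y = 7
  return 7

Answer: v = 7
a = 7
t = 7 + 8
d = 7 - 0
z = t + 5
y = 7
return 7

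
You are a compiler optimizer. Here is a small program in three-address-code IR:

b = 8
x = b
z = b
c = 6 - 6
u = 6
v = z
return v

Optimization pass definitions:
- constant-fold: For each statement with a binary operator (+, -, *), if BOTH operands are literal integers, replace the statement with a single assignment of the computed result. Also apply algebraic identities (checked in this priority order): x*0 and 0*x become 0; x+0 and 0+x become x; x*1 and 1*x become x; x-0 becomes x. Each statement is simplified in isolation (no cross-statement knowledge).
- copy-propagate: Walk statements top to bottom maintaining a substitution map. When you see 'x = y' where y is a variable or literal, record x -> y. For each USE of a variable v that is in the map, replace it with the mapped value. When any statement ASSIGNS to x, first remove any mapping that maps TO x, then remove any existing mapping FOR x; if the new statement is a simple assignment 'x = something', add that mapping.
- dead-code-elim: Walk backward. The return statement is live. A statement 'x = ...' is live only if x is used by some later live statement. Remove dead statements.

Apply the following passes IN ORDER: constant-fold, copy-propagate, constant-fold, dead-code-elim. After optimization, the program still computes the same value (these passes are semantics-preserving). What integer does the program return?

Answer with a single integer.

Answer: 8

Derivation:
Initial IR:
  b = 8
  x = b
  z = b
  c = 6 - 6
  u = 6
  v = z
  return v
After constant-fold (7 stmts):
  b = 8
  x = b
  z = b
  c = 0
  u = 6
  v = z
  return v
After copy-propagate (7 stmts):
  b = 8
  x = 8
  z = 8
  c = 0
  u = 6
  v = 8
  return 8
After constant-fold (7 stmts):
  b = 8
  x = 8
  z = 8
  c = 0
  u = 6
  v = 8
  return 8
After dead-code-elim (1 stmts):
  return 8
Evaluate:
  b = 8  =>  b = 8
  x = b  =>  x = 8
  z = b  =>  z = 8
  c = 6 - 6  =>  c = 0
  u = 6  =>  u = 6
  v = z  =>  v = 8
  return v = 8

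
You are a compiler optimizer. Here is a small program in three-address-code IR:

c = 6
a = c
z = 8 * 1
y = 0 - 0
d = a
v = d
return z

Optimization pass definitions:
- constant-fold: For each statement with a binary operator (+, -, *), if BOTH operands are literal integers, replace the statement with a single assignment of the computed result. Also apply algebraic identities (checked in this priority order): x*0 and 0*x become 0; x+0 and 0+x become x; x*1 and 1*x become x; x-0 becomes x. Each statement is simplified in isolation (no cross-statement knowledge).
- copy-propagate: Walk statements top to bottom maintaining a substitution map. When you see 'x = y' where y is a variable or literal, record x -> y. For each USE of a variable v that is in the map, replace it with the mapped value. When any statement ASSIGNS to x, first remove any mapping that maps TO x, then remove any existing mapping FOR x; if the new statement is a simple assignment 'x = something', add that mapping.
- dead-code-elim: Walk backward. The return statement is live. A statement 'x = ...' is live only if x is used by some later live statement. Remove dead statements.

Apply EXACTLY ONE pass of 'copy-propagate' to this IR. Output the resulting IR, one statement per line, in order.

Applying copy-propagate statement-by-statement:
  [1] c = 6  (unchanged)
  [2] a = c  -> a = 6
  [3] z = 8 * 1  (unchanged)
  [4] y = 0 - 0  (unchanged)
  [5] d = a  -> d = 6
  [6] v = d  -> v = 6
  [7] return z  (unchanged)
Result (7 stmts):
  c = 6
  a = 6
  z = 8 * 1
  y = 0 - 0
  d = 6
  v = 6
  return z

Answer: c = 6
a = 6
z = 8 * 1
y = 0 - 0
d = 6
v = 6
return z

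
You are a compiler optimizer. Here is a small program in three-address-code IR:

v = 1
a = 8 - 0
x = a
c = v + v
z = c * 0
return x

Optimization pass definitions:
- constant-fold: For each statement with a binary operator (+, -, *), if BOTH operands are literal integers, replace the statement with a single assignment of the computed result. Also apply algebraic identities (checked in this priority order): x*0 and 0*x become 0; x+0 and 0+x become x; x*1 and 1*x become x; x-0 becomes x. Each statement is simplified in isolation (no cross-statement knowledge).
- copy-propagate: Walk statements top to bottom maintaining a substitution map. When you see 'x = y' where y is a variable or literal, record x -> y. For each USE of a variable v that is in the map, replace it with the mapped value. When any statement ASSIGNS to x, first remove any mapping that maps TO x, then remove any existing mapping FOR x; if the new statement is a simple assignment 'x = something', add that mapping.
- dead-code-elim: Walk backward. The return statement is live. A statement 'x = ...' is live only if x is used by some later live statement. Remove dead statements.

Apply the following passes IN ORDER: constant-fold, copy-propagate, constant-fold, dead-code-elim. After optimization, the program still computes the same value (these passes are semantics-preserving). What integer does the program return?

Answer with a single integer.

Initial IR:
  v = 1
  a = 8 - 0
  x = a
  c = v + v
  z = c * 0
  return x
After constant-fold (6 stmts):
  v = 1
  a = 8
  x = a
  c = v + v
  z = 0
  return x
After copy-propagate (6 stmts):
  v = 1
  a = 8
  x = 8
  c = 1 + 1
  z = 0
  return 8
After constant-fold (6 stmts):
  v = 1
  a = 8
  x = 8
  c = 2
  z = 0
  return 8
After dead-code-elim (1 stmts):
  return 8
Evaluate:
  v = 1  =>  v = 1
  a = 8 - 0  =>  a = 8
  x = a  =>  x = 8
  c = v + v  =>  c = 2
  z = c * 0  =>  z = 0
  return x = 8

Answer: 8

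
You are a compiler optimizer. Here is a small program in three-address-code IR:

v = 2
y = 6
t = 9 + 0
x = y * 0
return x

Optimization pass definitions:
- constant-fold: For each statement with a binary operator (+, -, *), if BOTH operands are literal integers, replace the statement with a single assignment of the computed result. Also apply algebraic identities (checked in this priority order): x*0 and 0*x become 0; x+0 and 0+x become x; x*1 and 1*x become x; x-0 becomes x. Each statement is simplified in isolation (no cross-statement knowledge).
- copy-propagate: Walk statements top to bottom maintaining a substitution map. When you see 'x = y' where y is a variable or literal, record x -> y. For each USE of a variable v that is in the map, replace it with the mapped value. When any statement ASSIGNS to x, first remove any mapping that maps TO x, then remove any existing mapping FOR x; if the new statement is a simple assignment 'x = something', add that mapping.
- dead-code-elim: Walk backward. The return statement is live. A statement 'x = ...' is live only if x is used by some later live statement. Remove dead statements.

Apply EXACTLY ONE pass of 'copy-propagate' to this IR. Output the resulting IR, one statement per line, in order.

Applying copy-propagate statement-by-statement:
  [1] v = 2  (unchanged)
  [2] y = 6  (unchanged)
  [3] t = 9 + 0  (unchanged)
  [4] x = y * 0  -> x = 6 * 0
  [5] return x  (unchanged)
Result (5 stmts):
  v = 2
  y = 6
  t = 9 + 0
  x = 6 * 0
  return x

Answer: v = 2
y = 6
t = 9 + 0
x = 6 * 0
return x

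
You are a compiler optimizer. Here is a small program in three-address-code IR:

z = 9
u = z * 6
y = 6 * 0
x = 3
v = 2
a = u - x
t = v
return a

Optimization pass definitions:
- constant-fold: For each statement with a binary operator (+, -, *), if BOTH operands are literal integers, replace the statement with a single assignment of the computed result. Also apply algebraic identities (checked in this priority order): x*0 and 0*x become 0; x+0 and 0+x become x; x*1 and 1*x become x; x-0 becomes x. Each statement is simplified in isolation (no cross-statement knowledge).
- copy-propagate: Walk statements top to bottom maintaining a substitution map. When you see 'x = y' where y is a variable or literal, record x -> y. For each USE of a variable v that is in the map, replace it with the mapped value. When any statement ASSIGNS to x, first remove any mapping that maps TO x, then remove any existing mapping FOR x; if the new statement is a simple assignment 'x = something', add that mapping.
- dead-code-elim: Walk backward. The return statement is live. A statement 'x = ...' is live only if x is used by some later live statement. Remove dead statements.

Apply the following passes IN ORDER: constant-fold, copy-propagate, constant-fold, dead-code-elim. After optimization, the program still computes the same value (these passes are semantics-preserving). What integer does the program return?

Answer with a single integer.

Answer: 51

Derivation:
Initial IR:
  z = 9
  u = z * 6
  y = 6 * 0
  x = 3
  v = 2
  a = u - x
  t = v
  return a
After constant-fold (8 stmts):
  z = 9
  u = z * 6
  y = 0
  x = 3
  v = 2
  a = u - x
  t = v
  return a
After copy-propagate (8 stmts):
  z = 9
  u = 9 * 6
  y = 0
  x = 3
  v = 2
  a = u - 3
  t = 2
  return a
After constant-fold (8 stmts):
  z = 9
  u = 54
  y = 0
  x = 3
  v = 2
  a = u - 3
  t = 2
  return a
After dead-code-elim (3 stmts):
  u = 54
  a = u - 3
  return a
Evaluate:
  z = 9  =>  z = 9
  u = z * 6  =>  u = 54
  y = 6 * 0  =>  y = 0
  x = 3  =>  x = 3
  v = 2  =>  v = 2
  a = u - x  =>  a = 51
  t = v  =>  t = 2
  return a = 51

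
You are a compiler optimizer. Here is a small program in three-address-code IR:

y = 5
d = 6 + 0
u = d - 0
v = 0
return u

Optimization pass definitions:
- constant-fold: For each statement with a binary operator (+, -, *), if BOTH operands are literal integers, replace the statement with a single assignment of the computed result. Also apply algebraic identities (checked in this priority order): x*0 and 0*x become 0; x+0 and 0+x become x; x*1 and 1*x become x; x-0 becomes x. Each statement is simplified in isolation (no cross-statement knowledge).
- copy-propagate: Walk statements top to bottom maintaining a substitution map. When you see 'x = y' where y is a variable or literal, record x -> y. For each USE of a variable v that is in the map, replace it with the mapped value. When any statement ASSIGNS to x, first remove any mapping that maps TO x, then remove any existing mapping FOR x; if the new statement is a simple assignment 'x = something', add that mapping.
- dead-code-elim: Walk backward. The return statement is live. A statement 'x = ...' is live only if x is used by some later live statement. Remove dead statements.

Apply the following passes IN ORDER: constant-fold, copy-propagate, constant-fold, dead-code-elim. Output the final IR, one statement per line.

Answer: return 6

Derivation:
Initial IR:
  y = 5
  d = 6 + 0
  u = d - 0
  v = 0
  return u
After constant-fold (5 stmts):
  y = 5
  d = 6
  u = d
  v = 0
  return u
After copy-propagate (5 stmts):
  y = 5
  d = 6
  u = 6
  v = 0
  return 6
After constant-fold (5 stmts):
  y = 5
  d = 6
  u = 6
  v = 0
  return 6
After dead-code-elim (1 stmts):
  return 6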